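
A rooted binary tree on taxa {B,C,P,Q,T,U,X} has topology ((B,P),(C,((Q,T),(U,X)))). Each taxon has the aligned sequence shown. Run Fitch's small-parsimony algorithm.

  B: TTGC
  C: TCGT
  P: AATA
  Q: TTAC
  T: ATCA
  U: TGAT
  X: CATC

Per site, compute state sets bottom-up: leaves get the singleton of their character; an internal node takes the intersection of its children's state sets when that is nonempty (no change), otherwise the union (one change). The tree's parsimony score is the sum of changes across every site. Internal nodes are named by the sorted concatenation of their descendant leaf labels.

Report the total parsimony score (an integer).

15

BP@0: {T} ∪ {A} = {A,T} (union, +1)
QT@0: {T} ∪ {A} = {A,T} (union, +1)
UX@0: {T} ∪ {C} = {C,T} (union, +1)
QTUX@0: {A,T} ∩ {C,T} = {T} (intersection, +0)
CQTUX@0: {T} ∩ {T} = {T} (intersection, +0)
BCPQTUX@0: {A,T} ∩ {T} = {T} (intersection, +0)
BP@1: {T} ∪ {A} = {A,T} (union, +1)
QT@1: {T} ∩ {T} = {T} (intersection, +0)
UX@1: {G} ∪ {A} = {A,G} (union, +1)
QTUX@1: {T} ∪ {A,G} = {A,G,T} (union, +1)
CQTUX@1: {C} ∪ {A,G,T} = {A,C,G,T} (union, +1)
BCPQTUX@1: {A,T} ∩ {A,C,G,T} = {A,T} (intersection, +0)
BP@2: {G} ∪ {T} = {G,T} (union, +1)
QT@2: {A} ∪ {C} = {A,C} (union, +1)
UX@2: {A} ∪ {T} = {A,T} (union, +1)
QTUX@2: {A,C} ∩ {A,T} = {A} (intersection, +0)
CQTUX@2: {G} ∪ {A} = {A,G} (union, +1)
BCPQTUX@2: {G,T} ∩ {A,G} = {G} (intersection, +0)
BP@3: {C} ∪ {A} = {A,C} (union, +1)
QT@3: {C} ∪ {A} = {A,C} (union, +1)
UX@3: {T} ∪ {C} = {C,T} (union, +1)
QTUX@3: {A,C} ∩ {C,T} = {C} (intersection, +0)
CQTUX@3: {T} ∪ {C} = {C,T} (union, +1)
BCPQTUX@3: {A,C} ∩ {C,T} = {C} (intersection, +0)
per-site changes: [3, 4, 4, 4]; total = 15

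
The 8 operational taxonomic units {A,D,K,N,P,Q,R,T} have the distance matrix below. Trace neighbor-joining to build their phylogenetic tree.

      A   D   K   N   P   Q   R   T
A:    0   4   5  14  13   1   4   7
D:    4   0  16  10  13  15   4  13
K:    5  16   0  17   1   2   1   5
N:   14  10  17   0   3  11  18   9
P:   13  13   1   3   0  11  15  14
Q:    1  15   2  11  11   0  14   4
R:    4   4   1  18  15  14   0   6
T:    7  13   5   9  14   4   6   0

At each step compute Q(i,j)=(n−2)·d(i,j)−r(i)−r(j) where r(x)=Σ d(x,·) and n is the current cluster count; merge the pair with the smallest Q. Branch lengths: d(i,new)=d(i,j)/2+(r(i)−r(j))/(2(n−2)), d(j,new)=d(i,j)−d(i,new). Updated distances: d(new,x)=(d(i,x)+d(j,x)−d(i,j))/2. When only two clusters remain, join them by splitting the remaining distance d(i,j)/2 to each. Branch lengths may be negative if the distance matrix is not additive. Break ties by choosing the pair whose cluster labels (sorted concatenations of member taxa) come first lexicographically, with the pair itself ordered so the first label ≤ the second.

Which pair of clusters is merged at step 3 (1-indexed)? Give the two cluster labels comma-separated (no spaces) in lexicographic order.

A,DR

step 1: merge (N,P) at d=3, Q=-134; branch lengths N→5/2, P→1/2; new cluster NP
  updated: d(A,NP)=12, d(D,NP)=10, d(K,NP)=15/2, d(NP,Q)=19/2, d(NP,R)=15, d(NP,T)=10
step 2: merge (D,R) at d=4, Q=-86; branch lengths D→19/5, R→1/5; new cluster DR
  updated: d(A,DR)=2, d(DR,K)=13/2, d(DR,NP)=21/2, d(DR,Q)=25/2, d(DR,T)=15/2
step 3: merge (A,DR) at d=2, Q=-58; branch lengths A→-1/2, DR→5/2; new cluster ADR
  updated: d(ADR,K)=19/4, d(ADR,NP)=41/4, d(ADR,Q)=23/4, d(ADR,T)=25/4
step 4: merge (K,Q) at d=2, Q=-69/2; branch lengths K→2/3, Q→4/3; new cluster KQ
  updated: d(ADR,KQ)=17/4, d(KQ,NP)=15/2, d(KQ,T)=7/2
step 5: merge (ADR,NP) at d=41/4, Q=-28; branch lengths ADR→27/8, NP→55/8; new cluster ADNPR
  updated: d(ADNPR,KQ)=3/4, d(ADNPR,T)=3
step 6: merge (ADNPR,KQ) at d=3/4, Q=-29/4; branch lengths ADNPR→1/8, KQ→5/8; new cluster ADKNPQR
  updated: d(ADKNPQR,T)=23/8
step 7: merge (ADKNPQR,T) at d=23/8; branch lengths ADKNPQR→23/16, T→23/16; new cluster ADKNPQRT
final tree: ((((A:-1/2,(D:19/5,R:1/5):5/2):27/8,(N:5/2,P:1/2):55/8):1/8,(K:2/3,Q:4/3):5/8):23/16,T:23/16)
total length: 199/8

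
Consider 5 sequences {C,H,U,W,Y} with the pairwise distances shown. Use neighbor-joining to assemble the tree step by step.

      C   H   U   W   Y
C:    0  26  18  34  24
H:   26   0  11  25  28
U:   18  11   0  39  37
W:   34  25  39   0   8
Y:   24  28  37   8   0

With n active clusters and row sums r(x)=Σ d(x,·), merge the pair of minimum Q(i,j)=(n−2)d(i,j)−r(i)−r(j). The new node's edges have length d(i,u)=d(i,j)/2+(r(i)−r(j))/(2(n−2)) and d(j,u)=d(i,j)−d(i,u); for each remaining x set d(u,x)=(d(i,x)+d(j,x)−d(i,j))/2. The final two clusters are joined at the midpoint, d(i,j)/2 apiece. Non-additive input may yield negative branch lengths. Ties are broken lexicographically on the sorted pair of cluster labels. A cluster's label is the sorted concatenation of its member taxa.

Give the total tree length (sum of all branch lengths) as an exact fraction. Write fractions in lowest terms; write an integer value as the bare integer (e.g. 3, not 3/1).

409/8

1. join W+Y (d=8, Q=-179) ⇒ WY; edges |W|=11/2, |Y|=5/2
  updated: d(C,WY)=25, d(H,WY)=45/2, d(U,WY)=34
2. join C+WY (d=25, Q=-201/2) ⇒ CWY; edges |C|=75/8, |WY|=125/8
  updated: d(CWY,H)=47/4, d(CWY,U)=27/2
3. join CWY+H (d=47/4, Q=-145/4) ⇒ CHWY; edges |CWY|=57/8, |H|=37/8
  updated: d(CHWY,U)=51/8
4. join CHWY+U (d=51/8) ⇒ CHUWY; edges |CHWY|=51/16, |U|=51/16
final tree: (((C:75/8,(W:11/2,Y:5/2):125/8):57/8,H:37/8):51/16,U:51/16)
total length: 409/8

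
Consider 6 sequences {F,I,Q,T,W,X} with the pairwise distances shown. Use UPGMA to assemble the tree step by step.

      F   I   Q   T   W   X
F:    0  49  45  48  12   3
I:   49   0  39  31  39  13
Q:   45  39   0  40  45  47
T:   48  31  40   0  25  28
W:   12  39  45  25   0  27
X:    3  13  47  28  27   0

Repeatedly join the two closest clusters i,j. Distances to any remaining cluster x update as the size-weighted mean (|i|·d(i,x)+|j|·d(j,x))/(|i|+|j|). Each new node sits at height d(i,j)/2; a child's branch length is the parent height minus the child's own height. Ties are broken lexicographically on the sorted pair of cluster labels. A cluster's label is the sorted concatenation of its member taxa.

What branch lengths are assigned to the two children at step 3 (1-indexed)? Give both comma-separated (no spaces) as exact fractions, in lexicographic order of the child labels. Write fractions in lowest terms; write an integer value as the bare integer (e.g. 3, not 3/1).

1. join F+X (d=3) ⇒ FX; edges |F|=3/2, |X|=3/2
  updated: d(FX,I)=31, d(FX,Q)=46, d(FX,T)=38, d(FX,W)=39/2
2. join FX+W (d=39/2) ⇒ FWX; edges |FX|=33/4, |W|=39/4
  updated: d(FWX,I)=101/3, d(FWX,Q)=137/3, d(FWX,T)=101/3
3. join I+T (d=31) ⇒ IT; edges |I|=31/2, |T|=31/2
  updated: d(FWX,IT)=101/3, d(IT,Q)=79/2
4. join FWX+IT (d=101/3) ⇒ FITWX; edges |FWX|=85/12, |IT|=4/3
  updated: d(FITWX,Q)=216/5
5. join FITWX+Q (d=216/5) ⇒ FIQTWX; edges |FITWX|=143/30, |Q|=108/5
final tree: ((((F:3/2,X:3/2):33/4,W:39/4):85/12,(I:31/2,T:31/2):4/3):143/30,Q:108/5)
total length: 5207/60

31/2,31/2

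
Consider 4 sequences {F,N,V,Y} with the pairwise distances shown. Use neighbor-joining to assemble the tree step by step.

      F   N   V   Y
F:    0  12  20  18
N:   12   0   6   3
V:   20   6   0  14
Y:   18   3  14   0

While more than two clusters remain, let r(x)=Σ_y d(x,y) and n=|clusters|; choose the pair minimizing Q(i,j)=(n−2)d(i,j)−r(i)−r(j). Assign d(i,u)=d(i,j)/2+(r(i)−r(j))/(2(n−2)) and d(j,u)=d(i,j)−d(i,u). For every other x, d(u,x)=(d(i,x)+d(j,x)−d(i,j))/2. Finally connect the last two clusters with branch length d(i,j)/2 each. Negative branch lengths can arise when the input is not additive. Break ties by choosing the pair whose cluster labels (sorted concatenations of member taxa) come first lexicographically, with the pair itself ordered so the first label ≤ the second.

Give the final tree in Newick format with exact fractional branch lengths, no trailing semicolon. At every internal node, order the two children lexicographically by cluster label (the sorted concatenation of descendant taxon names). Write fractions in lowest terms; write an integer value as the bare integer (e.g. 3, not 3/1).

(((F:25/2,V:15/2):1,N:-2):5/2,Y:5/2)

1. join F+V (d=20, Q=-50) ⇒ FV; edges |F|=25/2, |V|=15/2
  updated: d(FV,N)=-1, d(FV,Y)=6
2. join FV+N (d=-1, Q=-8) ⇒ FNV; edges |FV|=1, |N|=-2
  updated: d(FNV,Y)=5
3. join FNV+Y (d=5) ⇒ FNVY; edges |FNV|=5/2, |Y|=5/2
final tree: (((F:25/2,V:15/2):1,N:-2):5/2,Y:5/2)
total length: 24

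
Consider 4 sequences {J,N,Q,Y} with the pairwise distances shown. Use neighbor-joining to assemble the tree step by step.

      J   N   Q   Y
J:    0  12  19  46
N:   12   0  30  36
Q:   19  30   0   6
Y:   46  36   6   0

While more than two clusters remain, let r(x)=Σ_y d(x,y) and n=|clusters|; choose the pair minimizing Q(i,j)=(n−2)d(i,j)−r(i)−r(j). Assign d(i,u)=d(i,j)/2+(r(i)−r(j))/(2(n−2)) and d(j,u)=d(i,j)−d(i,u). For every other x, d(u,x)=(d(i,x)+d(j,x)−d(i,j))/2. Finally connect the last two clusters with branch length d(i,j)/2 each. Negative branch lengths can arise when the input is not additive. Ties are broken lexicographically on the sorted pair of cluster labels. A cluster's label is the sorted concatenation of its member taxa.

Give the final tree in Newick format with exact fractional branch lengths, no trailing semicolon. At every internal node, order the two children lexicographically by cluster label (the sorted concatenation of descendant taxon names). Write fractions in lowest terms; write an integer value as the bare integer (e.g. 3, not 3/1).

1. join J+N (d=12, Q=-131) ⇒ JN; edges |J|=23/4, |N|=25/4
  updated: d(JN,Q)=37/2, d(JN,Y)=35
2. join JN+Q (d=37/2, Q=-119/2) ⇒ JNQ; edges |JN|=95/4, |Q|=-21/4
  updated: d(JNQ,Y)=45/4
3. join JNQ+Y (d=45/4) ⇒ JNQY; edges |JNQ|=45/8, |Y|=45/8
final tree: (((J:23/4,N:25/4):95/4,Q:-21/4):45/8,Y:45/8)
total length: 167/4

(((J:23/4,N:25/4):95/4,Q:-21/4):45/8,Y:45/8)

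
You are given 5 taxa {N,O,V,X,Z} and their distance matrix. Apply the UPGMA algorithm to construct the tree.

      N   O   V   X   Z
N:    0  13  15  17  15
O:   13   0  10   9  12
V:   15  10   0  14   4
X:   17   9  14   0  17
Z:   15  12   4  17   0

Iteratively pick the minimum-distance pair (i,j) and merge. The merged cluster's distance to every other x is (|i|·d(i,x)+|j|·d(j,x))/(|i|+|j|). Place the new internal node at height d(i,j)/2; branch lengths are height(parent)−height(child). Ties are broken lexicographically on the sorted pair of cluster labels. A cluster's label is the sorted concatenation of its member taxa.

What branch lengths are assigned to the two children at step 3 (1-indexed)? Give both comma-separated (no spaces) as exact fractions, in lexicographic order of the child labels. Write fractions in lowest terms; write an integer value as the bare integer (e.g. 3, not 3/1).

17/8,37/8

1. join V+Z (d=4) ⇒ VZ; edges |V|=2, |Z|=2
  updated: d(N,VZ)=15, d(O,VZ)=11, d(VZ,X)=31/2
2. join O+X (d=9) ⇒ OX; edges |O|=9/2, |X|=9/2
  updated: d(N,OX)=15, d(OX,VZ)=53/4
3. join OX+VZ (d=53/4) ⇒ OVXZ; edges |OX|=17/8, |VZ|=37/8
  updated: d(N,OVXZ)=15
4. join N+OVXZ (d=15) ⇒ NOVXZ; edges |N|=15/2, |OVXZ|=7/8
final tree: (N:15/2,((O:9/2,X:9/2):17/8,(V:2,Z:2):37/8):7/8)
total length: 225/8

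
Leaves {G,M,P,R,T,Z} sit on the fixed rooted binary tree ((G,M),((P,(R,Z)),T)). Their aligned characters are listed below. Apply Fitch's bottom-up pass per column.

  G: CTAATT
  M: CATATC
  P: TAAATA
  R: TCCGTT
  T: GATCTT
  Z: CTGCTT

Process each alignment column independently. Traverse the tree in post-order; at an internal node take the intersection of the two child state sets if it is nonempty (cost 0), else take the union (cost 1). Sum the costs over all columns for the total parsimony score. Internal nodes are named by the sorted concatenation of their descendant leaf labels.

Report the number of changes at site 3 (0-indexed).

site 0, node GM: G={C} ∩ M={C} → {C} (+0)
site 0, node RZ: R={T} ∪ Z={C} → {C,T} (+1)
site 0, node PRZ: P={T} ∩ RZ={C,T} → {T} (+0)
site 0, node PRTZ: PRZ={T} ∪ T={G} → {G,T} (+1)
site 0, node GMPRTZ: GM={C} ∪ PRTZ={G,T} → {C,G,T} (+1)
site 1, node GM: G={T} ∪ M={A} → {A,T} (+1)
site 1, node RZ: R={C} ∪ Z={T} → {C,T} (+1)
site 1, node PRZ: P={A} ∪ RZ={C,T} → {A,C,T} (+1)
site 1, node PRTZ: PRZ={A,C,T} ∩ T={A} → {A} (+0)
site 1, node GMPRTZ: GM={A,T} ∩ PRTZ={A} → {A} (+0)
site 2, node GM: G={A} ∪ M={T} → {A,T} (+1)
site 2, node RZ: R={C} ∪ Z={G} → {C,G} (+1)
site 2, node PRZ: P={A} ∪ RZ={C,G} → {A,C,G} (+1)
site 2, node PRTZ: PRZ={A,C,G} ∪ T={T} → {A,C,G,T} (+1)
site 2, node GMPRTZ: GM={A,T} ∩ PRTZ={A,C,G,T} → {A,T} (+0)
site 3, node GM: G={A} ∩ M={A} → {A} (+0)
site 3, node RZ: R={G} ∪ Z={C} → {C,G} (+1)
site 3, node PRZ: P={A} ∪ RZ={C,G} → {A,C,G} (+1)
site 3, node PRTZ: PRZ={A,C,G} ∩ T={C} → {C} (+0)
site 3, node GMPRTZ: GM={A} ∪ PRTZ={C} → {A,C} (+1)
site 4, node GM: G={T} ∩ M={T} → {T} (+0)
site 4, node RZ: R={T} ∩ Z={T} → {T} (+0)
site 4, node PRZ: P={T} ∩ RZ={T} → {T} (+0)
site 4, node PRTZ: PRZ={T} ∩ T={T} → {T} (+0)
site 4, node GMPRTZ: GM={T} ∩ PRTZ={T} → {T} (+0)
site 5, node GM: G={T} ∪ M={C} → {C,T} (+1)
site 5, node RZ: R={T} ∩ Z={T} → {T} (+0)
site 5, node PRZ: P={A} ∪ RZ={T} → {A,T} (+1)
site 5, node PRTZ: PRZ={A,T} ∩ T={T} → {T} (+0)
site 5, node GMPRTZ: GM={C,T} ∩ PRTZ={T} → {T} (+0)
per-site changes: [3, 3, 4, 3, 0, 2]; total = 15

3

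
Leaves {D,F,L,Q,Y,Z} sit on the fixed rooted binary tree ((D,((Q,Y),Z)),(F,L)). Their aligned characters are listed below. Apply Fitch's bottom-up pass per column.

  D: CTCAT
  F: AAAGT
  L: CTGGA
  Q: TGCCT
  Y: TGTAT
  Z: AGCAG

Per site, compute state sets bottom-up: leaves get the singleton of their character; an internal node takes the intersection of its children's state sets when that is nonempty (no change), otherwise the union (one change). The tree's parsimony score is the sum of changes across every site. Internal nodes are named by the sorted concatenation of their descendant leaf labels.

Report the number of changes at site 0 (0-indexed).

3

[col 0] QY: children Q:{T}, Y:{T} ∩→ {T}; cost 0
[col 0] QYZ: children QY:{T}, Z:{A} ∪→ {A,T}; cost 1
[col 0] DQYZ: children D:{C}, QYZ:{A,T} ∪→ {A,C,T}; cost 1
[col 0] FL: children F:{A}, L:{C} ∪→ {A,C}; cost 1
[col 0] DFLQYZ: children DQYZ:{A,C,T}, FL:{A,C} ∩→ {A,C}; cost 0
[col 1] QY: children Q:{G}, Y:{G} ∩→ {G}; cost 0
[col 1] QYZ: children QY:{G}, Z:{G} ∩→ {G}; cost 0
[col 1] DQYZ: children D:{T}, QYZ:{G} ∪→ {G,T}; cost 1
[col 1] FL: children F:{A}, L:{T} ∪→ {A,T}; cost 1
[col 1] DFLQYZ: children DQYZ:{G,T}, FL:{A,T} ∩→ {T}; cost 0
[col 2] QY: children Q:{C}, Y:{T} ∪→ {C,T}; cost 1
[col 2] QYZ: children QY:{C,T}, Z:{C} ∩→ {C}; cost 0
[col 2] DQYZ: children D:{C}, QYZ:{C} ∩→ {C}; cost 0
[col 2] FL: children F:{A}, L:{G} ∪→ {A,G}; cost 1
[col 2] DFLQYZ: children DQYZ:{C}, FL:{A,G} ∪→ {A,C,G}; cost 1
[col 3] QY: children Q:{C}, Y:{A} ∪→ {A,C}; cost 1
[col 3] QYZ: children QY:{A,C}, Z:{A} ∩→ {A}; cost 0
[col 3] DQYZ: children D:{A}, QYZ:{A} ∩→ {A}; cost 0
[col 3] FL: children F:{G}, L:{G} ∩→ {G}; cost 0
[col 3] DFLQYZ: children DQYZ:{A}, FL:{G} ∪→ {A,G}; cost 1
[col 4] QY: children Q:{T}, Y:{T} ∩→ {T}; cost 0
[col 4] QYZ: children QY:{T}, Z:{G} ∪→ {G,T}; cost 1
[col 4] DQYZ: children D:{T}, QYZ:{G,T} ∩→ {T}; cost 0
[col 4] FL: children F:{T}, L:{A} ∪→ {A,T}; cost 1
[col 4] DFLQYZ: children DQYZ:{T}, FL:{A,T} ∩→ {T}; cost 0
per-site changes: [3, 2, 3, 2, 2]; total = 12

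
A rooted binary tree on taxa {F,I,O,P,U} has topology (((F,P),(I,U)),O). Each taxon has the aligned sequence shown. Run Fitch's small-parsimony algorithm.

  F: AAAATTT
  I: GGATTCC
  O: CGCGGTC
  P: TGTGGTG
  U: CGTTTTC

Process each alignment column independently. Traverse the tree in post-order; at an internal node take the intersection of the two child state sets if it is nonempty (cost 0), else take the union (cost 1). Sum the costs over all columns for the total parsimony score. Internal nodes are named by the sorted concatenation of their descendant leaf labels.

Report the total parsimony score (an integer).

[col 0] FP: children F:{A}, P:{T} ∪→ {A,T}; cost 1
[col 0] IU: children I:{G}, U:{C} ∪→ {C,G}; cost 1
[col 0] FIPU: children FP:{A,T}, IU:{C,G} ∪→ {A,C,G,T}; cost 1
[col 0] FIOPU: children FIPU:{A,C,G,T}, O:{C} ∩→ {C}; cost 0
[col 1] FP: children F:{A}, P:{G} ∪→ {A,G}; cost 1
[col 1] IU: children I:{G}, U:{G} ∩→ {G}; cost 0
[col 1] FIPU: children FP:{A,G}, IU:{G} ∩→ {G}; cost 0
[col 1] FIOPU: children FIPU:{G}, O:{G} ∩→ {G}; cost 0
[col 2] FP: children F:{A}, P:{T} ∪→ {A,T}; cost 1
[col 2] IU: children I:{A}, U:{T} ∪→ {A,T}; cost 1
[col 2] FIPU: children FP:{A,T}, IU:{A,T} ∩→ {A,T}; cost 0
[col 2] FIOPU: children FIPU:{A,T}, O:{C} ∪→ {A,C,T}; cost 1
[col 3] FP: children F:{A}, P:{G} ∪→ {A,G}; cost 1
[col 3] IU: children I:{T}, U:{T} ∩→ {T}; cost 0
[col 3] FIPU: children FP:{A,G}, IU:{T} ∪→ {A,G,T}; cost 1
[col 3] FIOPU: children FIPU:{A,G,T}, O:{G} ∩→ {G}; cost 0
[col 4] FP: children F:{T}, P:{G} ∪→ {G,T}; cost 1
[col 4] IU: children I:{T}, U:{T} ∩→ {T}; cost 0
[col 4] FIPU: children FP:{G,T}, IU:{T} ∩→ {T}; cost 0
[col 4] FIOPU: children FIPU:{T}, O:{G} ∪→ {G,T}; cost 1
[col 5] FP: children F:{T}, P:{T} ∩→ {T}; cost 0
[col 5] IU: children I:{C}, U:{T} ∪→ {C,T}; cost 1
[col 5] FIPU: children FP:{T}, IU:{C,T} ∩→ {T}; cost 0
[col 5] FIOPU: children FIPU:{T}, O:{T} ∩→ {T}; cost 0
[col 6] FP: children F:{T}, P:{G} ∪→ {G,T}; cost 1
[col 6] IU: children I:{C}, U:{C} ∩→ {C}; cost 0
[col 6] FIPU: children FP:{G,T}, IU:{C} ∪→ {C,G,T}; cost 1
[col 6] FIOPU: children FIPU:{C,G,T}, O:{C} ∩→ {C}; cost 0
per-site changes: [3, 1, 3, 2, 2, 1, 2]; total = 14

14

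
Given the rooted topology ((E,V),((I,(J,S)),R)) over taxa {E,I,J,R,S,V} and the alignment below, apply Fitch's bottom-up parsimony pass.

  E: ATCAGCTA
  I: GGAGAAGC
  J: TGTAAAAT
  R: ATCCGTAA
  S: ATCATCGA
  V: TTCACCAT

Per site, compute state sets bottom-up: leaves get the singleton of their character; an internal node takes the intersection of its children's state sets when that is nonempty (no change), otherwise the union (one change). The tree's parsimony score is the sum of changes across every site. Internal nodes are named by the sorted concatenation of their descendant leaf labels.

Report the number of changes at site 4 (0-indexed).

site 0, node EV: E={A} ∪ V={T} → {A,T} (+1)
site 0, node JS: J={T} ∪ S={A} → {A,T} (+1)
site 0, node IJS: I={G} ∪ JS={A,T} → {A,G,T} (+1)
site 0, node IJRS: IJS={A,G,T} ∩ R={A} → {A} (+0)
site 0, node EIJRSV: EV={A,T} ∩ IJRS={A} → {A} (+0)
site 1, node EV: E={T} ∩ V={T} → {T} (+0)
site 1, node JS: J={G} ∪ S={T} → {G,T} (+1)
site 1, node IJS: I={G} ∩ JS={G,T} → {G} (+0)
site 1, node IJRS: IJS={G} ∪ R={T} → {G,T} (+1)
site 1, node EIJRSV: EV={T} ∩ IJRS={G,T} → {T} (+0)
site 2, node EV: E={C} ∩ V={C} → {C} (+0)
site 2, node JS: J={T} ∪ S={C} → {C,T} (+1)
site 2, node IJS: I={A} ∪ JS={C,T} → {A,C,T} (+1)
site 2, node IJRS: IJS={A,C,T} ∩ R={C} → {C} (+0)
site 2, node EIJRSV: EV={C} ∩ IJRS={C} → {C} (+0)
site 3, node EV: E={A} ∩ V={A} → {A} (+0)
site 3, node JS: J={A} ∩ S={A} → {A} (+0)
site 3, node IJS: I={G} ∪ JS={A} → {A,G} (+1)
site 3, node IJRS: IJS={A,G} ∪ R={C} → {A,C,G} (+1)
site 3, node EIJRSV: EV={A} ∩ IJRS={A,C,G} → {A} (+0)
site 4, node EV: E={G} ∪ V={C} → {C,G} (+1)
site 4, node JS: J={A} ∪ S={T} → {A,T} (+1)
site 4, node IJS: I={A} ∩ JS={A,T} → {A} (+0)
site 4, node IJRS: IJS={A} ∪ R={G} → {A,G} (+1)
site 4, node EIJRSV: EV={C,G} ∩ IJRS={A,G} → {G} (+0)
site 5, node EV: E={C} ∩ V={C} → {C} (+0)
site 5, node JS: J={A} ∪ S={C} → {A,C} (+1)
site 5, node IJS: I={A} ∩ JS={A,C} → {A} (+0)
site 5, node IJRS: IJS={A} ∪ R={T} → {A,T} (+1)
site 5, node EIJRSV: EV={C} ∪ IJRS={A,T} → {A,C,T} (+1)
site 6, node EV: E={T} ∪ V={A} → {A,T} (+1)
site 6, node JS: J={A} ∪ S={G} → {A,G} (+1)
site 6, node IJS: I={G} ∩ JS={A,G} → {G} (+0)
site 6, node IJRS: IJS={G} ∪ R={A} → {A,G} (+1)
site 6, node EIJRSV: EV={A,T} ∩ IJRS={A,G} → {A} (+0)
site 7, node EV: E={A} ∪ V={T} → {A,T} (+1)
site 7, node JS: J={T} ∪ S={A} → {A,T} (+1)
site 7, node IJS: I={C} ∪ JS={A,T} → {A,C,T} (+1)
site 7, node IJRS: IJS={A,C,T} ∩ R={A} → {A} (+0)
site 7, node EIJRSV: EV={A,T} ∩ IJRS={A} → {A} (+0)
per-site changes: [3, 2, 2, 2, 3, 3, 3, 3]; total = 21

3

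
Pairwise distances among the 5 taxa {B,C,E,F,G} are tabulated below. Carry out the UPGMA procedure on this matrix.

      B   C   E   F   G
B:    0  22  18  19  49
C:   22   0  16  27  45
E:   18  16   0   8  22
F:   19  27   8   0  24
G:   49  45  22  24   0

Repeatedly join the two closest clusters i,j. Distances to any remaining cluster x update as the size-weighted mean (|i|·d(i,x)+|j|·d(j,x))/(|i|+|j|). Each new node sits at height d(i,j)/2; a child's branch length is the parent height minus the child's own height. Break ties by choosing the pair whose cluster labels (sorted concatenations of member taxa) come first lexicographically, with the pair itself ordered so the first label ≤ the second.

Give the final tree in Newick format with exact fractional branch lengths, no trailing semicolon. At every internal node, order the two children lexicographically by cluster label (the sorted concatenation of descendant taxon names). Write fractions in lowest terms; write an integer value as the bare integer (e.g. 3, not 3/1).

1. join E+F (d=8) ⇒ EF; edges |E|=4, |F|=4
  updated: d(B,EF)=37/2, d(C,EF)=43/2, d(EF,G)=23
2. join B+EF (d=37/2) ⇒ BEF; edges |B|=37/4, |EF|=21/4
  updated: d(BEF,C)=65/3, d(BEF,G)=95/3
3. join BEF+C (d=65/3) ⇒ BCEF; edges |BEF|=19/12, |C|=65/6
  updated: d(BCEF,G)=35
4. join BCEF+G (d=35) ⇒ BCEFG; edges |BCEF|=20/3, |G|=35/2
final tree: (((B:37/4,(E:4,F:4):21/4):19/12,C:65/6):20/3,G:35/2)
total length: 709/12

(((B:37/4,(E:4,F:4):21/4):19/12,C:65/6):20/3,G:35/2)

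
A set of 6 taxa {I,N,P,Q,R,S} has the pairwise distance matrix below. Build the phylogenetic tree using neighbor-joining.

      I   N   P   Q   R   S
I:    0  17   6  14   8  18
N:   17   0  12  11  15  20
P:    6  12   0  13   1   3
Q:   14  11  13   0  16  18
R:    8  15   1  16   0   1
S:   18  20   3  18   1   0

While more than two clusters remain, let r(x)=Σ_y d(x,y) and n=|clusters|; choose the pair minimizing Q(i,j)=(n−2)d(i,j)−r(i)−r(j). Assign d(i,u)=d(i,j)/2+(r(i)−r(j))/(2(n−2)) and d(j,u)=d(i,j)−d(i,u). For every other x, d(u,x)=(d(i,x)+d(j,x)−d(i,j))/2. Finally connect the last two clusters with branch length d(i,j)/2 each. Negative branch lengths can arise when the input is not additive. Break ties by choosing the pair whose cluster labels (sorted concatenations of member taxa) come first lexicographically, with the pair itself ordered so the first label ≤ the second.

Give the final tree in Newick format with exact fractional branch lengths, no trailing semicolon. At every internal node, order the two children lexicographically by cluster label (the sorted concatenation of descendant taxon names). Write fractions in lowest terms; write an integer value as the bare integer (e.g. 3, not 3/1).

step 1: merge (N,Q) at d=11, Q=-103; branch lengths N→47/8, Q→41/8; new cluster NQ
  updated: d(I,NQ)=10, d(NQ,P)=7, d(NQ,R)=10, d(NQ,S)=27/2
step 2: merge (I,NQ) at d=10, Q=-105/2; branch lengths I→21/4, NQ→19/4; new cluster INQ
  updated: d(INQ,P)=3/2, d(INQ,R)=4, d(INQ,S)=43/4
step 3: merge (INQ,P) at d=3/2, Q=-75/4; branch lengths INQ→55/16, P→-31/16; new cluster INPQ
  updated: d(INPQ,R)=7/4, d(INPQ,S)=49/8
step 4: merge (INPQ,R) at d=7/4, Q=-71/8; branch lengths INPQ→55/16, R→-27/16; new cluster INPQR
  updated: d(INPQR,S)=43/16
step 5: merge (INPQR,S) at d=43/16; branch lengths INPQR→43/32, S→43/32; new cluster INPQRS
final tree: ((((I:21/4,(N:47/8,Q:41/8):19/4):55/16,P:-31/16):55/16,R:-27/16):43/32,S:43/32)
total length: 431/16

((((I:21/4,(N:47/8,Q:41/8):19/4):55/16,P:-31/16):55/16,R:-27/16):43/32,S:43/32)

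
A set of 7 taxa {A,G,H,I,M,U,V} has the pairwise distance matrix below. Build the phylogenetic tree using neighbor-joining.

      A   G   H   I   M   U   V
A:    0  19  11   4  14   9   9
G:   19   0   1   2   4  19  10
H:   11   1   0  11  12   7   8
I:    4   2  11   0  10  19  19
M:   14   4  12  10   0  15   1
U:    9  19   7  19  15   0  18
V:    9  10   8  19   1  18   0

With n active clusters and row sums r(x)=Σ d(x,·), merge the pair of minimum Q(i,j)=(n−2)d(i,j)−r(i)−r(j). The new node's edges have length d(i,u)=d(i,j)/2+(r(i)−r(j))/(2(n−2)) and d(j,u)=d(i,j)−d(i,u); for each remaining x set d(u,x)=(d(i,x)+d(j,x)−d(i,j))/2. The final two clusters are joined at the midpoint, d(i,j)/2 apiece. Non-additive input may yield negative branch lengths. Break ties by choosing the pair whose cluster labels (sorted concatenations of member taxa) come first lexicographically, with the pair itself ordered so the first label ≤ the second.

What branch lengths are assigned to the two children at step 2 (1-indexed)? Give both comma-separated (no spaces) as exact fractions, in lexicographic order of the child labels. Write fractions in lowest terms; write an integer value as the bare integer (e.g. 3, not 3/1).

step 1: merge (M,V) at d=1, Q=-116; branch lengths M→-2/5, V→7/5; new cluster MV
  updated: d(A,MV)=11, d(G,MV)=13/2, d(H,MV)=19/2, d(I,MV)=14, d(MV,U)=16
step 2: merge (G,I) at d=2, Q=-179/2; branch lengths G→11/16, I→21/16; new cluster GI
  updated: d(A,GI)=21/2, d(GI,H)=5, d(GI,MV)=37/4, d(GI,U)=18
step 3: merge (A,U) at d=9, Q=-129/2; branch lengths A→37/12, U→71/12; new cluster AU
  updated: d(AU,GI)=39/4, d(AU,H)=9/2, d(AU,MV)=9
step 4: merge (AU,H) at d=9/2, Q=-133/4; branch lengths AU→53/16, H→19/16; new cluster AHU
  updated: d(AHU,GI)=41/8, d(AHU,MV)=7
step 5: merge (AHU,GI) at d=41/8, Q=-171/8; branch lengths AHU→23/16, GI→59/16; new cluster AGHIU
  updated: d(AGHIU,MV)=89/16
step 6: merge (AGHIU,MV) at d=89/16; branch lengths AGHIU→89/32, MV→89/32; new cluster AGHIMUV
final tree: ((((A:37/12,U:71/12):53/16,H:19/16):23/16,(G:11/16,I:21/16):59/16):89/32,(M:-2/5,V:7/5):89/32)
total length: 435/16

11/16,21/16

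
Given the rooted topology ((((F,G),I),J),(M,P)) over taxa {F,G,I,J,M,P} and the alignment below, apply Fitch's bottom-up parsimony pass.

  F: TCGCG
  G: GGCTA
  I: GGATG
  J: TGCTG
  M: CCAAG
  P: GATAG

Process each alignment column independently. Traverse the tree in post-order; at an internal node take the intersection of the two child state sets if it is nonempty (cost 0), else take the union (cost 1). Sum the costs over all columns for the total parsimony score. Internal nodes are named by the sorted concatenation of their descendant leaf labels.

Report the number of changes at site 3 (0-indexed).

site 0, node FG: F={T} ∪ G={G} → {G,T} (+1)
site 0, node FGI: FG={G,T} ∩ I={G} → {G} (+0)
site 0, node FGIJ: FGI={G} ∪ J={T} → {G,T} (+1)
site 0, node MP: M={C} ∪ P={G} → {C,G} (+1)
site 0, node FGIJMP: FGIJ={G,T} ∩ MP={C,G} → {G} (+0)
site 1, node FG: F={C} ∪ G={G} → {C,G} (+1)
site 1, node FGI: FG={C,G} ∩ I={G} → {G} (+0)
site 1, node FGIJ: FGI={G} ∩ J={G} → {G} (+0)
site 1, node MP: M={C} ∪ P={A} → {A,C} (+1)
site 1, node FGIJMP: FGIJ={G} ∪ MP={A,C} → {A,C,G} (+1)
site 2, node FG: F={G} ∪ G={C} → {C,G} (+1)
site 2, node FGI: FG={C,G} ∪ I={A} → {A,C,G} (+1)
site 2, node FGIJ: FGI={A,C,G} ∩ J={C} → {C} (+0)
site 2, node MP: M={A} ∪ P={T} → {A,T} (+1)
site 2, node FGIJMP: FGIJ={C} ∪ MP={A,T} → {A,C,T} (+1)
site 3, node FG: F={C} ∪ G={T} → {C,T} (+1)
site 3, node FGI: FG={C,T} ∩ I={T} → {T} (+0)
site 3, node FGIJ: FGI={T} ∩ J={T} → {T} (+0)
site 3, node MP: M={A} ∩ P={A} → {A} (+0)
site 3, node FGIJMP: FGIJ={T} ∪ MP={A} → {A,T} (+1)
site 4, node FG: F={G} ∪ G={A} → {A,G} (+1)
site 4, node FGI: FG={A,G} ∩ I={G} → {G} (+0)
site 4, node FGIJ: FGI={G} ∩ J={G} → {G} (+0)
site 4, node MP: M={G} ∩ P={G} → {G} (+0)
site 4, node FGIJMP: FGIJ={G} ∩ MP={G} → {G} (+0)
per-site changes: [3, 3, 4, 2, 1]; total = 13

2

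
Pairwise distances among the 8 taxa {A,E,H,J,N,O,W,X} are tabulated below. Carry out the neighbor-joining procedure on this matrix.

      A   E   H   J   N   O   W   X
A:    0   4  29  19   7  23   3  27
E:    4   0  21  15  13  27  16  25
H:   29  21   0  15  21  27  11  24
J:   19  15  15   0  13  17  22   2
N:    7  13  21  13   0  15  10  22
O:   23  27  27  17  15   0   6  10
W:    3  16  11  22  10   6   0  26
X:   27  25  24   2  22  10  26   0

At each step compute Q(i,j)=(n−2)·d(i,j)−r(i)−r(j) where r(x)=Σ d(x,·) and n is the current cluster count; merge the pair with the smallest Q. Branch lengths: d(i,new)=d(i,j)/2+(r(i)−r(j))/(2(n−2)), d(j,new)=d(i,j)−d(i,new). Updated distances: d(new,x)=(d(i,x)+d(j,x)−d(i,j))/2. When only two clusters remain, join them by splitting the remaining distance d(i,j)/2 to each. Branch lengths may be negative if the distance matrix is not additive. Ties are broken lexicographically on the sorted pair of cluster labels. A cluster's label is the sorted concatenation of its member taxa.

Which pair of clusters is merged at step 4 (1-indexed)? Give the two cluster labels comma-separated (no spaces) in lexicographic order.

1. join J+X (d=2, Q=-227) ⇒ JX; edges |J|=-7/4, |X|=15/4
  updated: d(A,JX)=22, d(E,JX)=19, d(H,JX)=37/2, d(JX,N)=33/2, d(JX,O)=25/2, d(JX,W)=23
2. join A+E (d=4, Q=-168) ⇒ AE; edges |A|=4/5, |E|=16/5
  updated: d(AE,H)=23, d(AE,JX)=37/2, d(AE,N)=8, d(AE,O)=23, d(AE,W)=15/2
3. join JX+O (d=25/2, Q=-245/2) ⇒ JOX; edges |JX|=111/16, |O|=89/16
  updated: d(AE,JOX)=29/2, d(H,JOX)=33/2, d(JOX,N)=19/2, d(JOX,W)=33/4
4. join AE+N (d=8, Q=-155/2) ⇒ AEN; edges |AE|=19/4, |N|=13/4
  updated: d(AEN,H)=18, d(AEN,JOX)=8, d(AEN,W)=19/4
5. join AEN+JOX (d=8, Q=-95/2) ⇒ AEJNOX; edges |AEN|=7/2, |JOX|=9/2
  updated: d(AEJNOX,H)=53/4, d(AEJNOX,W)=5/2
6. join AEJNOX+H (d=53/4, Q=-107/4) ⇒ AEHJNOX; edges |AEJNOX|=19/8, |H|=87/8
  updated: d(AEHJNOX,W)=1/8
7. join AEHJNOX+W (d=1/8) ⇒ AEHJNOWX; edges |AEHJNOX|=1/16, |W|=1/16
final tree: (((((A:4/5,E:16/5):19/4,N:13/4):7/2,((J:-7/4,X:15/4):111/16,O:89/16):9/2):19/8,H:87/8):1/16,W:1/16)
total length: 383/8

AE,N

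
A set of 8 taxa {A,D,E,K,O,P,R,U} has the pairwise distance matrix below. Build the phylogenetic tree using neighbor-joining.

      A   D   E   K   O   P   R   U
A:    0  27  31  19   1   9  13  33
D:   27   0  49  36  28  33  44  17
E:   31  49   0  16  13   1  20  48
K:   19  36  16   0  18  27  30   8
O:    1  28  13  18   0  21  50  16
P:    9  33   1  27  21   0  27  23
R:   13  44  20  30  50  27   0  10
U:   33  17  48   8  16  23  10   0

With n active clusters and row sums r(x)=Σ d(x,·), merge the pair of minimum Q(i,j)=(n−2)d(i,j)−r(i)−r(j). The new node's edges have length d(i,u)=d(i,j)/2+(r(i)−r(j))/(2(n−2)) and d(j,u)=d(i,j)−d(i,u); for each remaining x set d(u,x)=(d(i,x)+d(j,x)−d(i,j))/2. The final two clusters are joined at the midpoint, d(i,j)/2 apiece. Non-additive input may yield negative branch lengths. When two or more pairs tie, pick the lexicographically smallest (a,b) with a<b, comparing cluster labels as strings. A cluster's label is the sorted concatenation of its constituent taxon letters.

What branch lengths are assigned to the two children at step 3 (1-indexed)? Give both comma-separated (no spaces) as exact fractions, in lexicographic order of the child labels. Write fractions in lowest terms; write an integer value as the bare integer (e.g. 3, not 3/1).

1. join E+P (d=1, Q=-313) ⇒ EP; edges |E|=43/12, |P|=-31/12
  updated: d(A,EP)=39/2, d(D,EP)=81/2, d(EP,K)=21, d(EP,O)=33/2, d(EP,R)=23, d(EP,U)=35
2. join R+U (d=10, Q=-239) ⇒ RU; edges |R|=101/10, |U|=-1/10
  updated: d(A,RU)=18, d(D,RU)=51/2, d(EP,RU)=24, d(K,RU)=14, d(O,RU)=28
3. join A+O (d=1, Q=-172) ⇒ AO; edges |A|=-3/8, |O|=11/8
  updated: d(AO,D)=27, d(AO,EP)=35/2, d(AO,K)=18, d(AO,RU)=45/2
4. join D+RU (d=51/2, Q=-277/2) ⇒ DRU; edges |D|=239/12, |RU|=67/12
  updated: d(AO,DRU)=12, d(DRU,EP)=39/2, d(DRU,K)=49/4
5. join AO+EP (d=35/2, Q=-141/2) ⇒ AEOP; edges |AO|=49/8, |EP|=91/8
  updated: d(AEOP,DRU)=7, d(AEOP,K)=43/4
6. join AEOP+DRU (d=7, Q=-30) ⇒ ADEOPRU; edges |AEOP|=11/4, |DRU|=17/4
  updated: d(ADEOPRU,K)=8
7. join ADEOPRU+K (d=8) ⇒ ADEKOPRU; edges |ADEOPRU|=4, |K|=4
final tree: ((((A:-3/8,O:11/8):49/8,(E:43/12,P:-31/12):91/8):11/4,(D:239/12,(R:101/10,U:-1/10):67/12):17/4):4,K:4)
total length: 70

-3/8,11/8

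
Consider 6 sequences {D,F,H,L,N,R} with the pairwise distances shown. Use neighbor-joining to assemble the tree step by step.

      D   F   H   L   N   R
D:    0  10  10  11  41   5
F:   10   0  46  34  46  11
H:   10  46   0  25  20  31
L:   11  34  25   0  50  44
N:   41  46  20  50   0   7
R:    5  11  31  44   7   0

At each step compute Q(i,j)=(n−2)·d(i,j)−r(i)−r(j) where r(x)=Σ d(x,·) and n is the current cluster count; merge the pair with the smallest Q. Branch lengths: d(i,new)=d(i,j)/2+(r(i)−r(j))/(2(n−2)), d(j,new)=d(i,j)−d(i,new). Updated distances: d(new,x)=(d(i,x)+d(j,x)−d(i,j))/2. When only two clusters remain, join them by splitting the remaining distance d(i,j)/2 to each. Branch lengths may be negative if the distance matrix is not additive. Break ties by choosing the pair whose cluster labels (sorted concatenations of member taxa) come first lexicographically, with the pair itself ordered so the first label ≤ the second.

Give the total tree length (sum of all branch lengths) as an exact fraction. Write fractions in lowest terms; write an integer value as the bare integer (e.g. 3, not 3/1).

1005/16

step 1: merge (N,R) at d=7, Q=-234; branch lengths N→47/4, R→-19/4; new cluster NR
  updated: d(D,NR)=39/2, d(F,NR)=25, d(H,NR)=22, d(L,NR)=87/2
step 2: merge (F,NR) at d=25, Q=-150; branch lengths F→40/3, NR→35/3; new cluster FNR
  updated: d(D,FNR)=9/4, d(FNR,H)=43/2, d(FNR,L)=105/4
step 3: merge (D,FNR) at d=9/4, Q=-275/4; branch lengths D→-89/16, FNR→125/16; new cluster DFNR
  updated: d(DFNR,H)=117/8, d(DFNR,L)=35/2
step 4: merge (DFNR,H) at d=117/8, Q=-457/8; branch lengths DFNR→57/16, H→177/16; new cluster DFHNR
  updated: d(DFHNR,L)=223/16
step 5: merge (DFHNR,L) at d=223/16; branch lengths DFHNR→223/32, L→223/32; new cluster DFHLNR
final tree: (((D:-89/16,(F:40/3,(N:47/4,R:-19/4):35/3):125/16):57/16,H:177/16):223/32,L:223/32)
total length: 1005/16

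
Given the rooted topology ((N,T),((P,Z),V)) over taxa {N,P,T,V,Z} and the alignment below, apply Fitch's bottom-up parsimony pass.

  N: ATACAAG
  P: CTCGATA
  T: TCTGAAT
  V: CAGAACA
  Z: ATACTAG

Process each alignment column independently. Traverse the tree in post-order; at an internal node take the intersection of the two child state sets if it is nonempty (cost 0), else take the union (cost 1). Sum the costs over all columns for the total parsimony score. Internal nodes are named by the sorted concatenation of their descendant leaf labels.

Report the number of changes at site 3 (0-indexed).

NT@0: {A} ∪ {T} = {A,T} (union, +1)
PZ@0: {C} ∪ {A} = {A,C} (union, +1)
PVZ@0: {A,C} ∩ {C} = {C} (intersection, +0)
NPTVZ@0: {A,T} ∪ {C} = {A,C,T} (union, +1)
NT@1: {T} ∪ {C} = {C,T} (union, +1)
PZ@1: {T} ∩ {T} = {T} (intersection, +0)
PVZ@1: {T} ∪ {A} = {A,T} (union, +1)
NPTVZ@1: {C,T} ∩ {A,T} = {T} (intersection, +0)
NT@2: {A} ∪ {T} = {A,T} (union, +1)
PZ@2: {C} ∪ {A} = {A,C} (union, +1)
PVZ@2: {A,C} ∪ {G} = {A,C,G} (union, +1)
NPTVZ@2: {A,T} ∩ {A,C,G} = {A} (intersection, +0)
NT@3: {C} ∪ {G} = {C,G} (union, +1)
PZ@3: {G} ∪ {C} = {C,G} (union, +1)
PVZ@3: {C,G} ∪ {A} = {A,C,G} (union, +1)
NPTVZ@3: {C,G} ∩ {A,C,G} = {C,G} (intersection, +0)
NT@4: {A} ∩ {A} = {A} (intersection, +0)
PZ@4: {A} ∪ {T} = {A,T} (union, +1)
PVZ@4: {A,T} ∩ {A} = {A} (intersection, +0)
NPTVZ@4: {A} ∩ {A} = {A} (intersection, +0)
NT@5: {A} ∩ {A} = {A} (intersection, +0)
PZ@5: {T} ∪ {A} = {A,T} (union, +1)
PVZ@5: {A,T} ∪ {C} = {A,C,T} (union, +1)
NPTVZ@5: {A} ∩ {A,C,T} = {A} (intersection, +0)
NT@6: {G} ∪ {T} = {G,T} (union, +1)
PZ@6: {A} ∪ {G} = {A,G} (union, +1)
PVZ@6: {A,G} ∩ {A} = {A} (intersection, +0)
NPTVZ@6: {G,T} ∪ {A} = {A,G,T} (union, +1)
per-site changes: [3, 2, 3, 3, 1, 2, 3]; total = 17

3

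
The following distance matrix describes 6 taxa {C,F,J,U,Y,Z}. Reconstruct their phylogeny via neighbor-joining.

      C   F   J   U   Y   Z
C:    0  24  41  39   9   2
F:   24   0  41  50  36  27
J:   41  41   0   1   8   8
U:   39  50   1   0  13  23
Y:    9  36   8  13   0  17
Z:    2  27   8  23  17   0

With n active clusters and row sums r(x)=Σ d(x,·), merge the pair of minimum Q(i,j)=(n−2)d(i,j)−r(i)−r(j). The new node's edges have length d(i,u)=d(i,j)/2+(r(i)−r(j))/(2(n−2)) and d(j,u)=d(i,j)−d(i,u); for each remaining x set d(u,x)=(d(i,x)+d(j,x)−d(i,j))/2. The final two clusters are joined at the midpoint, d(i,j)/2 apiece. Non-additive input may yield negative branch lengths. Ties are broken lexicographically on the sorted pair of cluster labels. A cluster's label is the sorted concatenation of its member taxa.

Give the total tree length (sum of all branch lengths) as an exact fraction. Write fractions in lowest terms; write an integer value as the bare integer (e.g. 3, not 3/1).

791/16

1. join J+U (d=1, Q=-221) ⇒ JU; edges |J|=-23/8, |U|=31/8
  updated: d(C,JU)=79/2, d(F,JU)=45, d(JU,Y)=10, d(JU,Z)=15
2. join JU+Y (d=10, Q=-303/2) ⇒ JUY; edges |JU|=45/4, |Y|=-5/4
  updated: d(C,JUY)=77/4, d(F,JUY)=71/2, d(JUY,Z)=11
3. join C+F (d=24, Q=-335/4) ⇒ CF; edges |C|=27/16, |F|=357/16
  updated: d(CF,JUY)=123/8, d(CF,Z)=5/2
4. join CF+JUY (d=123/8, Q=-231/8) ⇒ CFJUY; edges |CF|=55/16, |JUY|=191/16
  updated: d(CFJUY,Z)=-15/16
5. join CFJUY+Z (d=-15/16) ⇒ CFJUYZ; edges |CFJUY|=-15/32, |Z|=-15/32
final tree: (((C:27/16,F:357/16):55/16,((J:-23/8,U:31/8):45/4,Y:-5/4):191/16):-15/32,Z:-15/32)
total length: 791/16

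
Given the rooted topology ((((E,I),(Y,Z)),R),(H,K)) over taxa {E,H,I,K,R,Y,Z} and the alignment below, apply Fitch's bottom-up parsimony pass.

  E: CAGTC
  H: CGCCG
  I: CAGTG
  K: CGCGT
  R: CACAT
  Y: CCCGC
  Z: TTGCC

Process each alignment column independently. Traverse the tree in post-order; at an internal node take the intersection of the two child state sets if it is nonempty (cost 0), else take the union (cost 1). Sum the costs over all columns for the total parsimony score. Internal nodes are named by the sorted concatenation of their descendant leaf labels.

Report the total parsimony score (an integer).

site 0, node EI: E={C} ∩ I={C} → {C} (+0)
site 0, node YZ: Y={C} ∪ Z={T} → {C,T} (+1)
site 0, node EIYZ: EI={C} ∩ YZ={C,T} → {C} (+0)
site 0, node EIRYZ: EIYZ={C} ∩ R={C} → {C} (+0)
site 0, node HK: H={C} ∩ K={C} → {C} (+0)
site 0, node EHIKRYZ: EIRYZ={C} ∩ HK={C} → {C} (+0)
site 1, node EI: E={A} ∩ I={A} → {A} (+0)
site 1, node YZ: Y={C} ∪ Z={T} → {C,T} (+1)
site 1, node EIYZ: EI={A} ∪ YZ={C,T} → {A,C,T} (+1)
site 1, node EIRYZ: EIYZ={A,C,T} ∩ R={A} → {A} (+0)
site 1, node HK: H={G} ∩ K={G} → {G} (+0)
site 1, node EHIKRYZ: EIRYZ={A} ∪ HK={G} → {A,G} (+1)
site 2, node EI: E={G} ∩ I={G} → {G} (+0)
site 2, node YZ: Y={C} ∪ Z={G} → {C,G} (+1)
site 2, node EIYZ: EI={G} ∩ YZ={C,G} → {G} (+0)
site 2, node EIRYZ: EIYZ={G} ∪ R={C} → {C,G} (+1)
site 2, node HK: H={C} ∩ K={C} → {C} (+0)
site 2, node EHIKRYZ: EIRYZ={C,G} ∩ HK={C} → {C} (+0)
site 3, node EI: E={T} ∩ I={T} → {T} (+0)
site 3, node YZ: Y={G} ∪ Z={C} → {C,G} (+1)
site 3, node EIYZ: EI={T} ∪ YZ={C,G} → {C,G,T} (+1)
site 3, node EIRYZ: EIYZ={C,G,T} ∪ R={A} → {A,C,G,T} (+1)
site 3, node HK: H={C} ∪ K={G} → {C,G} (+1)
site 3, node EHIKRYZ: EIRYZ={A,C,G,T} ∩ HK={C,G} → {C,G} (+0)
site 4, node EI: E={C} ∪ I={G} → {C,G} (+1)
site 4, node YZ: Y={C} ∩ Z={C} → {C} (+0)
site 4, node EIYZ: EI={C,G} ∩ YZ={C} → {C} (+0)
site 4, node EIRYZ: EIYZ={C} ∪ R={T} → {C,T} (+1)
site 4, node HK: H={G} ∪ K={T} → {G,T} (+1)
site 4, node EHIKRYZ: EIRYZ={C,T} ∩ HK={G,T} → {T} (+0)
per-site changes: [1, 3, 2, 4, 3]; total = 13

13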